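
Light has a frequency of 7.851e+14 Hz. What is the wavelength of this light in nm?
381.85 nm

Using the wave equation: c = fλ

Solving for wavelength:
λ = c/f = (3×10⁸ m/s) / (7.851e+14 Hz)
λ = 381.85 nm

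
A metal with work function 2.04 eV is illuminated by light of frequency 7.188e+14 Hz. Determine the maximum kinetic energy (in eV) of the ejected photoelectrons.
0.9327 eV

Using Einstein's photoelectric equation: KE_max = hf - φ

First, calculate the photon energy:
E_photon = hf = (6.626×10⁻³⁴ J·s)(7.188e+14 Hz)
E_photon = 2.9727 eV

Then, the maximum kinetic energy:
KE_max = E_photon - φ = 2.9727 eV - 2.04 eV = 0.9327 eV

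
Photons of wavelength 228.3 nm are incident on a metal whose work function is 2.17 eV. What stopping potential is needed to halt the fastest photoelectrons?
3.2608 V

The stopping potential V_s satisfies: eV_s = KE_max

First, find KE_max using Einstein's equation:
E_photon = hc/λ = 5.4308 eV
KE_max = E_photon - φ = 5.4308 - 2.17 = 3.2608 eV

Since eV_s = KE_max:
V_s = KE_max/e = 3.2608 V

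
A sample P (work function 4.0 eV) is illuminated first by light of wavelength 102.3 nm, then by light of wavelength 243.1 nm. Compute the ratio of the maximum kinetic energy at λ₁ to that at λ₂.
7.3806

Using Einstein's equation: KE_max = hc/λ - φ

For λ₁ = 102.3 nm:
E₁ = hc/λ₁ = 12.1197 eV
KE₁ = E₁ - φ = 12.1197 - 4.0 = 8.1197 eV

For λ₂ = 243.1 nm:
E₂ = hc/λ₂ = 5.1001 eV
KE₂ = E₂ - φ = 5.1001 - 4.0 = 1.1001 eV

Ratio: KE₁/KE₂ = 8.1197/1.1001 = 7.3806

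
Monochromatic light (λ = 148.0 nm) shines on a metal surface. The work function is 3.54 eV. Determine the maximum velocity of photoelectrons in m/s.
1.3045e+06 m/s

First, find the maximum kinetic energy:
E_photon = hc/λ = 8.3773 eV
KE_max = E_photon - φ = 8.3773 - 3.54 = 4.8373 eV

Convert to Joules: KE_max = 4.8373 × 1.602×10⁻¹⁹ J = 7.7502e-19 J

Then use KE = ½mv² to find velocity:
v = √(2·KE/m) = √(2 × 7.7502e-19 J / 9.109e-31 kg)
v = 1.3045e+06 m/s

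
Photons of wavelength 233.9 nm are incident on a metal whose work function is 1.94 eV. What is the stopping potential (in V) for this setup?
3.3607 V

The stopping potential V_s satisfies: eV_s = KE_max

First, find KE_max using Einstein's equation:
E_photon = hc/λ = 5.3007 eV
KE_max = E_photon - φ = 5.3007 - 1.94 = 3.3607 eV

Since eV_s = KE_max:
V_s = KE_max/e = 3.3607 V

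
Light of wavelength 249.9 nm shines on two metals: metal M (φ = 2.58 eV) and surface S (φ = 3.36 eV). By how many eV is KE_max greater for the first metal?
0.7800 eV

Using KE_max = hc/λ - φ for each metal:

Photon energy: E = hc/λ = 4.9614 eV

For metal M (φ₁ = 2.58 eV):
KE₁ = E - φ₁ = 4.9614 - 2.58 = 2.3814 eV

For surface S (φ₂ = 3.36 eV):
KE₂ = E - φ₂ = 4.9614 - 3.36 = 1.6014 eV

Difference:
ΔKE = KE₁ - KE₂ = 2.3814 - 1.6014 = 0.7800 eV

Note: The difference equals the difference in work functions: 3.36 - 2.58 = 0.78 eV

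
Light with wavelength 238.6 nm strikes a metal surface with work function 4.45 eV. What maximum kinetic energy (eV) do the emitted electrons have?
0.7463 eV

Using Einstein's photoelectric equation: KE_max = hf - φ = hc/λ - φ

First, calculate the photon energy:
E_photon = hc/λ = (6.626×10⁻³⁴ J·s)(3×10⁸ m/s) / (238.6×10⁻⁹ m)
E_photon = 5.1963 eV

Then, the maximum kinetic energy:
KE_max = E_photon - φ = 5.1963 eV - 4.45 eV = 0.7463 eV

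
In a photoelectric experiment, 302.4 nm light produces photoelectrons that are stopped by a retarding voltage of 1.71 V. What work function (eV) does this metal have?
2.39 eV

The stopping potential gives the maximum kinetic energy: KE_max = eV_s = 1.71 eV

From Einstein's photoelectric equation: KE_max = hc/λ - φ
Rearranging: φ = hc/λ - KE_max

Calculate photon energy:
E_photon = hc/λ = (6.626×10⁻³⁴ J·s)(3×10⁸ m/s) / (302.4×10⁻⁹ m) = 4.1000 eV

Therefore:
φ = 4.1000 - 1.71 = 2.39 eV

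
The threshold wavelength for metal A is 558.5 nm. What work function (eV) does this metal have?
2.22 eV

At the threshold wavelength, photon energy equals work function:
φ = hc/λ₀

Calculating:
φ = (6.626×10⁻³⁴ J·s)(3×10⁸ m/s) / (558.5×10⁻⁹ m)
φ = 2.22 eV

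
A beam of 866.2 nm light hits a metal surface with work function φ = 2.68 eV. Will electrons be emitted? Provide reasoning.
No

For photoemission, the photon energy must exceed the work function.

Photon energy: E = hc/λ = 1.4314 eV
Work function: φ = 2.68 eV

Since E_photon (1.4314 eV) < φ (2.68 eV), photoemission will NOT occur.
The threshold wavelength is λ₀ = hc/φ = 462.6 nm.
Since 866.2 nm > 462.6 nm, the photons lack sufficient energy.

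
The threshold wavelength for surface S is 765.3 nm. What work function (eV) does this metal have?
1.62 eV

At the threshold wavelength, photon energy equals work function:
φ = hc/λ₀

Calculating:
φ = (6.626×10⁻³⁴ J·s)(3×10⁸ m/s) / (765.3×10⁻⁹ m)
φ = 1.62 eV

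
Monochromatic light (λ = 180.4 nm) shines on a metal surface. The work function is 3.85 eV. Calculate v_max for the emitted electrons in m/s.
1.0312e+06 m/s

First, find the maximum kinetic energy:
E_photon = hc/λ = 6.8727 eV
KE_max = E_photon - φ = 6.8727 - 3.85 = 3.0227 eV

Convert to Joules: KE_max = 3.0227 × 1.602×10⁻¹⁹ J = 4.8430e-19 J

Then use KE = ½mv² to find velocity:
v = √(2·KE/m) = √(2 × 4.8430e-19 J / 9.109e-31 kg)
v = 1.0312e+06 m/s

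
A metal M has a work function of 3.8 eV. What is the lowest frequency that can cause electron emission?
9.1884e+14 Hz

The threshold frequency is when the photon energy equals the work function:
hf₀ = φ

Solving for f₀:
f₀ = φ/h = (3.8 eV × 1.602×10⁻¹⁹ J/eV) / (6.626×10⁻³⁴ J·s)
f₀ = 9.1884e+14 Hz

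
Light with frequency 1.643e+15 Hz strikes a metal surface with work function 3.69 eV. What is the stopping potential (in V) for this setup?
3.1049 V

The stopping potential V_s satisfies: eV_s = KE_max

First, find KE_max using Einstein's equation:
E_photon = hf = (6.626×10⁻³⁴ J·s)(1.643e+15 Hz) = 6.7949 eV
KE_max = E_photon - φ = 6.7949 - 3.69 = 3.1049 eV

Since eV_s = KE_max:
V_s = KE_max/e = 3.1049 V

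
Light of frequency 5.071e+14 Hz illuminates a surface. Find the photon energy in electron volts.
2.0972 eV

Using E = hf:

E = hf = (6.626×10⁻³⁴ J·s)(5.071e+14 Hz)
E = 2.0972 eV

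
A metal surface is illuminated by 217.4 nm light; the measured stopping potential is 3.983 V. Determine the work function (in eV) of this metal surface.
1.72 eV

The stopping potential gives the maximum kinetic energy: KE_max = eV_s = 3.983 eV

From Einstein's photoelectric equation: KE_max = hc/λ - φ
Rearranging: φ = hc/λ - KE_max

Calculate photon energy:
E_photon = hc/λ = (6.626×10⁻³⁴ J·s)(3×10⁸ m/s) / (217.4×10⁻⁹ m) = 5.7030 eV

Therefore:
φ = 5.7030 - 3.983 = 1.72 eV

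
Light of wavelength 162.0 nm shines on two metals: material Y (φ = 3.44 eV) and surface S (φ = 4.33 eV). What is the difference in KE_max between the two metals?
0.8900 eV

Using KE_max = hc/λ - φ for each metal:

Photon energy: E = hc/λ = 7.6533 eV

For material Y (φ₁ = 3.44 eV):
KE₁ = E - φ₁ = 7.6533 - 3.44 = 4.2133 eV

For surface S (φ₂ = 4.33 eV):
KE₂ = E - φ₂ = 7.6533 - 4.33 = 3.3233 eV

Difference:
ΔKE = KE₁ - KE₂ = 4.2133 - 3.3233 = 0.8900 eV

Note: The difference equals the difference in work functions: 4.33 - 3.44 = 0.89 eV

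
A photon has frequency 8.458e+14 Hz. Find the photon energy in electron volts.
3.4979 eV

Using E = hf:

E = hf = (6.626×10⁻³⁴ J·s)(8.458e+14 Hz)
E = 3.4979 eV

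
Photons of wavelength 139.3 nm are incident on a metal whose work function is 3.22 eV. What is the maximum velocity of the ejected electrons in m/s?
1.4136e+06 m/s

First, find the maximum kinetic energy:
E_photon = hc/λ = 8.9005 eV
KE_max = E_photon - φ = 8.9005 - 3.22 = 5.6805 eV

Convert to Joules: KE_max = 5.6805 × 1.602×10⁻¹⁹ J = 9.1012e-19 J

Then use KE = ½mv² to find velocity:
v = √(2·KE/m) = √(2 × 9.1012e-19 J / 9.109e-31 kg)
v = 1.4136e+06 m/s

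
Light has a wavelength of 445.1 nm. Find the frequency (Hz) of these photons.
6.7354e+14 Hz

Using the wave equation: c = fλ

Solving for frequency:
f = c/λ = (3×10⁸ m/s) / (445.1×10⁻⁹ m)
f = 6.7354e+14 Hz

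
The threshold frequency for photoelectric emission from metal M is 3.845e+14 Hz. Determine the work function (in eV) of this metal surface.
1.59 eV

At the threshold frequency, photon energy equals work function:
φ = hf₀

Calculating:
φ = (6.626×10⁻³⁴ J·s)(3.845e+14 Hz)
φ = 1.59 eV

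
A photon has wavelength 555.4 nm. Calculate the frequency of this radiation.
5.3978e+14 Hz

Using the wave equation: c = fλ

Solving for frequency:
f = c/λ = (3×10⁸ m/s) / (555.4×10⁻⁹ m)
f = 5.3978e+14 Hz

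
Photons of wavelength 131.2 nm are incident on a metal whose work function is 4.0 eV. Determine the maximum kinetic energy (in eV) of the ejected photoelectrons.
5.4500 eV

Using Einstein's photoelectric equation: KE_max = hf - φ = hc/λ - φ

First, calculate the photon energy:
E_photon = hc/λ = (6.626×10⁻³⁴ J·s)(3×10⁸ m/s) / (131.2×10⁻⁹ m)
E_photon = 9.4500 eV

Then, the maximum kinetic energy:
KE_max = E_photon - φ = 9.4500 eV - 4.0 eV = 5.4500 eV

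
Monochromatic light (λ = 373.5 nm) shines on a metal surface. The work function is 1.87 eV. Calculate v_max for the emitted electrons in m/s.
7.1407e+05 m/s

First, find the maximum kinetic energy:
E_photon = hc/λ = 3.3195 eV
KE_max = E_photon - φ = 3.3195 - 1.87 = 1.4495 eV

Convert to Joules: KE_max = 1.4495 × 1.602×10⁻¹⁹ J = 2.3224e-19 J

Then use KE = ½mv² to find velocity:
v = √(2·KE/m) = √(2 × 2.3224e-19 J / 9.109e-31 kg)
v = 7.1407e+05 m/s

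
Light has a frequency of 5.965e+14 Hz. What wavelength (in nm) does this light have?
502.59 nm

Using the wave equation: c = fλ

Solving for wavelength:
λ = c/f = (3×10⁸ m/s) / (5.965e+14 Hz)
λ = 502.59 nm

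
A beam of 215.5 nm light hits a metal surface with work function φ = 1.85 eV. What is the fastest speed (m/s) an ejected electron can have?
1.1718e+06 m/s

First, find the maximum kinetic energy:
E_photon = hc/λ = 5.7533 eV
KE_max = E_photon - φ = 5.7533 - 1.85 = 3.9033 eV

Convert to Joules: KE_max = 3.9033 × 1.602×10⁻¹⁹ J = 6.2538e-19 J

Then use KE = ½mv² to find velocity:
v = √(2·KE/m) = √(2 × 6.2538e-19 J / 9.109e-31 kg)
v = 1.1718e+06 m/s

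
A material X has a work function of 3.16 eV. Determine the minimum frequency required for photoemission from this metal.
7.6408e+14 Hz

The threshold frequency is when the photon energy equals the work function:
hf₀ = φ

Solving for f₀:
f₀ = φ/h = (3.16 eV × 1.602×10⁻¹⁹ J/eV) / (6.626×10⁻³⁴ J·s)
f₀ = 7.6408e+14 Hz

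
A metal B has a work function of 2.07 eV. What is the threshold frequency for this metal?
5.0052e+14 Hz

The threshold frequency is when the photon energy equals the work function:
hf₀ = φ

Solving for f₀:
f₀ = φ/h = (2.07 eV × 1.602×10⁻¹⁹ J/eV) / (6.626×10⁻³⁴ J·s)
f₀ = 5.0052e+14 Hz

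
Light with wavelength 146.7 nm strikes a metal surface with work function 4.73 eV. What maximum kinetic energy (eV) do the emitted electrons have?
3.7215 eV

Using Einstein's photoelectric equation: KE_max = hf - φ = hc/λ - φ

First, calculate the photon energy:
E_photon = hc/λ = (6.626×10⁻³⁴ J·s)(3×10⁸ m/s) / (146.7×10⁻⁹ m)
E_photon = 8.4515 eV

Then, the maximum kinetic energy:
KE_max = E_photon - φ = 8.4515 eV - 4.73 eV = 3.7215 eV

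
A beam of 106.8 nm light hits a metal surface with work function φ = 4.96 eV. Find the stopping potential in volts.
6.6490 V

The stopping potential V_s satisfies: eV_s = KE_max

First, find KE_max using Einstein's equation:
E_photon = hc/λ = 11.6090 eV
KE_max = E_photon - φ = 11.6090 - 4.96 = 6.6490 eV

Since eV_s = KE_max:
V_s = KE_max/e = 6.6490 V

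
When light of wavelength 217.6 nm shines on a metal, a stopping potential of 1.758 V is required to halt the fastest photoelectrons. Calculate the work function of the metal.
3.94 eV

The stopping potential gives the maximum kinetic energy: KE_max = eV_s = 1.758 eV

From Einstein's photoelectric equation: KE_max = hc/λ - φ
Rearranging: φ = hc/λ - KE_max

Calculate photon energy:
E_photon = hc/λ = (6.626×10⁻³⁴ J·s)(3×10⁸ m/s) / (217.6×10⁻⁹ m) = 5.6978 eV

Therefore:
φ = 5.6978 - 1.758 = 3.94 eV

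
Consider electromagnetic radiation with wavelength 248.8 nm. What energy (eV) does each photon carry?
4.9833 eV

Using E = hf = hc/λ:

E = hc/λ = (6.626×10⁻³⁴ J·s)(3×10⁸ m/s) / (248.8×10⁻⁹ m)
E = 4.9833 eV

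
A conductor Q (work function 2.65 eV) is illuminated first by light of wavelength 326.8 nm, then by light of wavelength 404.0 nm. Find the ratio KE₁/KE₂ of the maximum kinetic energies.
2.7306

Using Einstein's equation: KE_max = hc/λ - φ

For λ₁ = 326.8 nm:
E₁ = hc/λ₁ = 3.7939 eV
KE₁ = E₁ - φ = 3.7939 - 2.65 = 1.1439 eV

For λ₂ = 404.0 nm:
E₂ = hc/λ₂ = 3.0689 eV
KE₂ = E₂ - φ = 3.0689 - 2.65 = 0.4189 eV

Ratio: KE₁/KE₂ = 1.1439/0.4189 = 2.7306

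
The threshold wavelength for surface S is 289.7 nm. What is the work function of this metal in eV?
4.28 eV

At the threshold wavelength, photon energy equals work function:
φ = hc/λ₀

Calculating:
φ = (6.626×10⁻³⁴ J·s)(3×10⁸ m/s) / (289.7×10⁻⁹ m)
φ = 4.28 eV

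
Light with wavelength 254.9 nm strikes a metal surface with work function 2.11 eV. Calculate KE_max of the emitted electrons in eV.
2.7540 eV

Using Einstein's photoelectric equation: KE_max = hf - φ = hc/λ - φ

First, calculate the photon energy:
E_photon = hc/λ = (6.626×10⁻³⁴ J·s)(3×10⁸ m/s) / (254.9×10⁻⁹ m)
E_photon = 4.8640 eV

Then, the maximum kinetic energy:
KE_max = E_photon - φ = 4.8640 eV - 2.11 eV = 2.7540 eV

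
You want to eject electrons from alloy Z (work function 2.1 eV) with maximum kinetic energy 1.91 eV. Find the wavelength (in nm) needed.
309.19 nm

From Einstein's equation: KE_max = hc/λ - φ

Rearranging for λ:
hc/λ = KE_max + φ
λ = hc/(KE_max + φ)

Required photon energy:
E_photon = KE_max + φ = 1.91 + 2.1 = 4.01 eV

Required wavelength:
λ = hc/E_photon = (6.626×10⁻³⁴)(3×10⁸) / (4.01 × 1.602×10⁻¹⁹)
λ = 309.19 nm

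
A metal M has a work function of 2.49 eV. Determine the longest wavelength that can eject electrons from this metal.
497.93 nm

The threshold wavelength is when the photon energy equals the work function:
hc/λ₀ = φ

Solving for λ₀:
λ₀ = hc/φ = (6.626×10⁻³⁴ J·s)(3×10⁸ m/s) / (2.49 eV × 1.602×10⁻¹⁹ J/eV)
λ₀ = 497.93 nm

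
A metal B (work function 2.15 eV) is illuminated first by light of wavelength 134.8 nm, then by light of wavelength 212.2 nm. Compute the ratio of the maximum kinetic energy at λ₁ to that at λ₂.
1.9085

Using Einstein's equation: KE_max = hc/λ - φ

For λ₁ = 134.8 nm:
E₁ = hc/λ₁ = 9.1976 eV
KE₁ = E₁ - φ = 9.1976 - 2.15 = 7.0476 eV

For λ₂ = 212.2 nm:
E₂ = hc/λ₂ = 5.8428 eV
KE₂ = E₂ - φ = 5.8428 - 2.15 = 3.6928 eV

Ratio: KE₁/KE₂ = 7.0476/3.6928 = 1.9085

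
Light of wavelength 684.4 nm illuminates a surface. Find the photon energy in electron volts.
1.8116 eV

Using E = hf = hc/λ:

E = hc/λ = (6.626×10⁻³⁴ J·s)(3×10⁸ m/s) / (684.4×10⁻⁹ m)
E = 1.8116 eV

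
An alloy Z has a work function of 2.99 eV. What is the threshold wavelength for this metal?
414.66 nm

The threshold wavelength is when the photon energy equals the work function:
hc/λ₀ = φ

Solving for λ₀:
λ₀ = hc/φ = (6.626×10⁻³⁴ J·s)(3×10⁸ m/s) / (2.99 eV × 1.602×10⁻¹⁹ J/eV)
λ₀ = 414.66 nm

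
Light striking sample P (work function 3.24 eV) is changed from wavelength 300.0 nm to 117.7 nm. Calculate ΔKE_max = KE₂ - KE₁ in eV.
6.4011 eV

Using Einstein's equation: KE_max = hc/λ - φ

For λ₁ = 300.0 nm:
KE₁ = hc/λ₁ - φ = 4.1328 - 3.24 = 0.8928 eV

For λ₂ = 117.7 nm:
KE₂ = hc/λ₂ - φ = 10.5339 - 3.24 = 7.2939 eV

Change in KE:
ΔKE = KE₂ - KE₁ = 7.2939 - 0.8928 = 6.4011 eV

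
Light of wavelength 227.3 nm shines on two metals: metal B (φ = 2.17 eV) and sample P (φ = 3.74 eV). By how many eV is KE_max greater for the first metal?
1.5700 eV

Using KE_max = hc/λ - φ for each metal:

Photon energy: E = hc/λ = 5.4547 eV

For metal B (φ₁ = 2.17 eV):
KE₁ = E - φ₁ = 5.4547 - 2.17 = 3.2847 eV

For sample P (φ₂ = 3.74 eV):
KE₂ = E - φ₂ = 5.4547 - 3.74 = 1.7147 eV

Difference:
ΔKE = KE₁ - KE₂ = 3.2847 - 1.7147 = 1.5700 eV

Note: The difference equals the difference in work functions: 3.74 - 2.17 = 1.57 eV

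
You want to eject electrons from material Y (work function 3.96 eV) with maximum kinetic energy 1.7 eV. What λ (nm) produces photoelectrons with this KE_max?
219.05 nm

From Einstein's equation: KE_max = hc/λ - φ

Rearranging for λ:
hc/λ = KE_max + φ
λ = hc/(KE_max + φ)

Required photon energy:
E_photon = KE_max + φ = 1.7 + 3.96 = 5.66 eV

Required wavelength:
λ = hc/E_photon = (6.626×10⁻³⁴)(3×10⁸) / (5.66 × 1.602×10⁻¹⁹)
λ = 219.05 nm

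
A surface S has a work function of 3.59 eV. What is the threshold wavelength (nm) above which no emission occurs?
345.36 nm

The threshold wavelength is when the photon energy equals the work function:
hc/λ₀ = φ

Solving for λ₀:
λ₀ = hc/φ = (6.626×10⁻³⁴ J·s)(3×10⁸ m/s) / (3.59 eV × 1.602×10⁻¹⁹ J/eV)
λ₀ = 345.36 nm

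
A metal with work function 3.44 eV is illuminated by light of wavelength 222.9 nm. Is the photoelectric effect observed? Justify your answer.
Yes

For photoemission, the photon energy must exceed the work function.

Photon energy: E = hc/λ = 5.5623 eV
Work function: φ = 3.44 eV

Since E_photon (5.5623 eV) > φ (3.44 eV), photoemission WILL occur.
The threshold wavelength is λ₀ = hc/φ = 360.4 nm.
Since 222.9 nm < 360.4 nm, the light has sufficient energy.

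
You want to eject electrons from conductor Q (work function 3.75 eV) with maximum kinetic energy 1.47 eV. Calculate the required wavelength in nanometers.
237.52 nm

From Einstein's equation: KE_max = hc/λ - φ

Rearranging for λ:
hc/λ = KE_max + φ
λ = hc/(KE_max + φ)

Required photon energy:
E_photon = KE_max + φ = 1.47 + 3.75 = 5.22 eV

Required wavelength:
λ = hc/E_photon = (6.626×10⁻³⁴)(3×10⁸) / (5.22 × 1.602×10⁻¹⁹)
λ = 237.52 nm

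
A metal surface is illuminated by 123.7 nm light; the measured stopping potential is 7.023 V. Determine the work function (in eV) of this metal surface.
3.00 eV

The stopping potential gives the maximum kinetic energy: KE_max = eV_s = 7.023 eV

From Einstein's photoelectric equation: KE_max = hc/λ - φ
Rearranging: φ = hc/λ - KE_max

Calculate photon energy:
E_photon = hc/λ = (6.626×10⁻³⁴ J·s)(3×10⁸ m/s) / (123.7×10⁻⁹ m) = 10.0230 eV

Therefore:
φ = 10.0230 - 7.023 = 3.00 eV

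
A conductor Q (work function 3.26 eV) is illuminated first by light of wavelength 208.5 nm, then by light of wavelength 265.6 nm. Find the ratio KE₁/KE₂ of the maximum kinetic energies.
1.9079

Using Einstein's equation: KE_max = hc/λ - φ

For λ₁ = 208.5 nm:
E₁ = hc/λ₁ = 5.9465 eV
KE₁ = E₁ - φ = 5.9465 - 3.26 = 2.6865 eV

For λ₂ = 265.6 nm:
E₂ = hc/λ₂ = 4.6681 eV
KE₂ = E₂ - φ = 4.6681 - 3.26 = 1.4081 eV

Ratio: KE₁/KE₂ = 2.6865/1.4081 = 1.9079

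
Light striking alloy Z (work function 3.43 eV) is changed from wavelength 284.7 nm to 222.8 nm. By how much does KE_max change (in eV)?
1.2099 eV

Using Einstein's equation: KE_max = hc/λ - φ

For λ₁ = 284.7 nm:
KE₁ = hc/λ₁ - φ = 4.3549 - 3.43 = 0.9249 eV

For λ₂ = 222.8 nm:
KE₂ = hc/λ₂ - φ = 5.5648 - 3.43 = 2.1348 eV

Change in KE:
ΔKE = KE₂ - KE₁ = 2.1348 - 0.9249 = 1.2099 eV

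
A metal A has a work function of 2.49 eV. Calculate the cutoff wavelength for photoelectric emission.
497.93 nm

The threshold wavelength is when the photon energy equals the work function:
hc/λ₀ = φ

Solving for λ₀:
λ₀ = hc/φ = (6.626×10⁻³⁴ J·s)(3×10⁸ m/s) / (2.49 eV × 1.602×10⁻¹⁹ J/eV)
λ₀ = 497.93 nm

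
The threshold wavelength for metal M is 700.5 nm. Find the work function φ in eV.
1.77 eV

At the threshold wavelength, photon energy equals work function:
φ = hc/λ₀

Calculating:
φ = (6.626×10⁻³⁴ J·s)(3×10⁸ m/s) / (700.5×10⁻⁹ m)
φ = 1.77 eV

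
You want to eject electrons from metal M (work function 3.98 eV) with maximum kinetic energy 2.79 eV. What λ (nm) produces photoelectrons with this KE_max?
183.14 nm

From Einstein's equation: KE_max = hc/λ - φ

Rearranging for λ:
hc/λ = KE_max + φ
λ = hc/(KE_max + φ)

Required photon energy:
E_photon = KE_max + φ = 2.79 + 3.98 = 6.77 eV

Required wavelength:
λ = hc/E_photon = (6.626×10⁻³⁴)(3×10⁸) / (6.77 × 1.602×10⁻¹⁹)
λ = 183.14 nm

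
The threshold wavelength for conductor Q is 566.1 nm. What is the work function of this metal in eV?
2.19 eV

At the threshold wavelength, photon energy equals work function:
φ = hc/λ₀

Calculating:
φ = (6.626×10⁻³⁴ J·s)(3×10⁸ m/s) / (566.1×10⁻⁹ m)
φ = 2.19 eV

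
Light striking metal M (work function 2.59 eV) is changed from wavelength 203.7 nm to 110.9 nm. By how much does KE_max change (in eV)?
5.0932 eV

Using Einstein's equation: KE_max = hc/λ - φ

For λ₁ = 203.7 nm:
KE₁ = hc/λ₁ - φ = 6.0866 - 2.59 = 3.4966 eV

For λ₂ = 110.9 nm:
KE₂ = hc/λ₂ - φ = 11.1798 - 2.59 = 8.5898 eV

Change in KE:
ΔKE = KE₂ - KE₁ = 8.5898 - 3.4966 = 5.0932 eV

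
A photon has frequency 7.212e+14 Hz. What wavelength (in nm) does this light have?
415.69 nm

Using the wave equation: c = fλ

Solving for wavelength:
λ = c/f = (3×10⁸ m/s) / (7.212e+14 Hz)
λ = 415.69 nm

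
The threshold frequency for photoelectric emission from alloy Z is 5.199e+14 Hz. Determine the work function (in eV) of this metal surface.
2.15 eV

At the threshold frequency, photon energy equals work function:
φ = hf₀

Calculating:
φ = (6.626×10⁻³⁴ J·s)(5.199e+14 Hz)
φ = 2.15 eV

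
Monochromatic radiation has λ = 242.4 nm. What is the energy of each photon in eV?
5.1149 eV

Using E = hf = hc/λ:

E = hc/λ = (6.626×10⁻³⁴ J·s)(3×10⁸ m/s) / (242.4×10⁻⁹ m)
E = 5.1149 eV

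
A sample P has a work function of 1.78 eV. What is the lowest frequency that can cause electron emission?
4.3040e+14 Hz

The threshold frequency is when the photon energy equals the work function:
hf₀ = φ

Solving for f₀:
f₀ = φ/h = (1.78 eV × 1.602×10⁻¹⁹ J/eV) / (6.626×10⁻³⁴ J·s)
f₀ = 4.3040e+14 Hz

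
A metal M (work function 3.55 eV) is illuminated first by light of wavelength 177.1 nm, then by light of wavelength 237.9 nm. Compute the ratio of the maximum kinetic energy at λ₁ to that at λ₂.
2.0768

Using Einstein's equation: KE_max = hc/λ - φ

For λ₁ = 177.1 nm:
E₁ = hc/λ₁ = 7.0008 eV
KE₁ = E₁ - φ = 7.0008 - 3.55 = 3.4508 eV

For λ₂ = 237.9 nm:
E₂ = hc/λ₂ = 5.2116 eV
KE₂ = E₂ - φ = 5.2116 - 3.55 = 1.6616 eV

Ratio: KE₁/KE₂ = 3.4508/1.6616 = 2.0768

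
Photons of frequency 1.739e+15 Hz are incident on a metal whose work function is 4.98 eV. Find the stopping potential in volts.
2.2119 V

The stopping potential V_s satisfies: eV_s = KE_max

First, find KE_max using Einstein's equation:
E_photon = hf = (6.626×10⁻³⁴ J·s)(1.739e+15 Hz) = 7.1919 eV
KE_max = E_photon - φ = 7.1919 - 4.98 = 2.2119 eV

Since eV_s = KE_max:
V_s = KE_max/e = 2.2119 V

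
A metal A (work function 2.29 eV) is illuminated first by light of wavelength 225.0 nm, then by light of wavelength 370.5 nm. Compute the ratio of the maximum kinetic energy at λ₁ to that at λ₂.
3.0485

Using Einstein's equation: KE_max = hc/λ - φ

For λ₁ = 225.0 nm:
E₁ = hc/λ₁ = 5.5104 eV
KE₁ = E₁ - φ = 5.5104 - 2.29 = 3.2204 eV

For λ₂ = 370.5 nm:
E₂ = hc/λ₂ = 3.3464 eV
KE₂ = E₂ - φ = 3.3464 - 2.29 = 1.0564 eV

Ratio: KE₁/KE₂ = 3.2204/1.0564 = 3.0485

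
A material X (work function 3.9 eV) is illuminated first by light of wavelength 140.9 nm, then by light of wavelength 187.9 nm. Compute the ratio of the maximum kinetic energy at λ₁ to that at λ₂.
1.8157

Using Einstein's equation: KE_max = hc/λ - φ

For λ₁ = 140.9 nm:
E₁ = hc/λ₁ = 8.7994 eV
KE₁ = E₁ - φ = 8.7994 - 3.9 = 4.8994 eV

For λ₂ = 187.9 nm:
E₂ = hc/λ₂ = 6.5984 eV
KE₂ = E₂ - φ = 6.5984 - 3.9 = 2.6984 eV

Ratio: KE₁/KE₂ = 4.8994/2.6984 = 1.8157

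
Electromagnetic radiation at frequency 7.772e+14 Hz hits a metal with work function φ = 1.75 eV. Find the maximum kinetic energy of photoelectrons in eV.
1.4642 eV

Using Einstein's photoelectric equation: KE_max = hf - φ

First, calculate the photon energy:
E_photon = hf = (6.626×10⁻³⁴ J·s)(7.772e+14 Hz)
E_photon = 3.2142 eV

Then, the maximum kinetic energy:
KE_max = E_photon - φ = 3.2142 eV - 1.75 eV = 1.4642 eV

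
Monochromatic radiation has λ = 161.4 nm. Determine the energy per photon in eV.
7.6818 eV

Using E = hf = hc/λ:

E = hc/λ = (6.626×10⁻³⁴ J·s)(3×10⁸ m/s) / (161.4×10⁻⁹ m)
E = 7.6818 eV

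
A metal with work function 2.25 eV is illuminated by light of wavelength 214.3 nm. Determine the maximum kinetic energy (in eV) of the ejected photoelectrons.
3.5355 eV

Using Einstein's photoelectric equation: KE_max = hf - φ = hc/λ - φ

First, calculate the photon energy:
E_photon = hc/λ = (6.626×10⁻³⁴ J·s)(3×10⁸ m/s) / (214.3×10⁻⁹ m)
E_photon = 5.7855 eV

Then, the maximum kinetic energy:
KE_max = E_photon - φ = 5.7855 eV - 2.25 eV = 3.5355 eV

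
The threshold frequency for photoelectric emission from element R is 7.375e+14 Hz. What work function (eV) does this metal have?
3.05 eV

At the threshold frequency, photon energy equals work function:
φ = hf₀

Calculating:
φ = (6.626×10⁻³⁴ J·s)(7.375e+14 Hz)
φ = 3.05 eV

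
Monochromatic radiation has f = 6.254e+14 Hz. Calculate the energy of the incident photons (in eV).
2.5864 eV

Using E = hf:

E = hf = (6.626×10⁻³⁴ J·s)(6.254e+14 Hz)
E = 2.5864 eV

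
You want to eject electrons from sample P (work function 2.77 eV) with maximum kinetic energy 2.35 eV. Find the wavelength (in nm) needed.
242.16 nm

From Einstein's equation: KE_max = hc/λ - φ

Rearranging for λ:
hc/λ = KE_max + φ
λ = hc/(KE_max + φ)

Required photon energy:
E_photon = KE_max + φ = 2.35 + 2.77 = 5.12 eV

Required wavelength:
λ = hc/E_photon = (6.626×10⁻³⁴)(3×10⁸) / (5.12 × 1.602×10⁻¹⁹)
λ = 242.16 nm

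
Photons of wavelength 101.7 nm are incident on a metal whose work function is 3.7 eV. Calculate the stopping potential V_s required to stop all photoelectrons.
8.4912 V

The stopping potential V_s satisfies: eV_s = KE_max

First, find KE_max using Einstein's equation:
E_photon = hc/λ = 12.1912 eV
KE_max = E_photon - φ = 12.1912 - 3.7 = 8.4912 eV

Since eV_s = KE_max:
V_s = KE_max/e = 8.4912 V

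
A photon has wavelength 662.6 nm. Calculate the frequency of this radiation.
4.5245e+14 Hz

Using the wave equation: c = fλ

Solving for frequency:
f = c/λ = (3×10⁸ m/s) / (662.6×10⁻⁹ m)
f = 4.5245e+14 Hz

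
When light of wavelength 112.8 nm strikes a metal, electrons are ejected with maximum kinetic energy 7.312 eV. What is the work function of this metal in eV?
3.68 eV

From Einstein's photoelectric equation: KE_max = hf - φ = hc/λ - φ

Rearranging for φ:
φ = hc/λ - KE_max

Calculate photon energy:
E_photon = hc/λ = 10.9915 eV

Therefore:
φ = 10.9915 - 7.312 = 3.68 eV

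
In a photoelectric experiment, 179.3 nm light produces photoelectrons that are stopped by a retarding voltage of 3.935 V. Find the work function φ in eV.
2.98 eV

The stopping potential gives the maximum kinetic energy: KE_max = eV_s = 3.935 eV

From Einstein's photoelectric equation: KE_max = hc/λ - φ
Rearranging: φ = hc/λ - KE_max

Calculate photon energy:
E_photon = hc/λ = (6.626×10⁻³⁴ J·s)(3×10⁸ m/s) / (179.3×10⁻⁹ m) = 6.9149 eV

Therefore:
φ = 6.9149 - 3.935 = 2.98 eV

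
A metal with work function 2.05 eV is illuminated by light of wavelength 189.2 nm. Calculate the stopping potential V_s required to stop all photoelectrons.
4.5031 V

The stopping potential V_s satisfies: eV_s = KE_max

First, find KE_max using Einstein's equation:
E_photon = hc/λ = 6.5531 eV
KE_max = E_photon - φ = 6.5531 - 2.05 = 4.5031 eV

Since eV_s = KE_max:
V_s = KE_max/e = 4.5031 V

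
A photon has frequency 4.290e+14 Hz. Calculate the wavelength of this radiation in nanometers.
698.82 nm

Using the wave equation: c = fλ

Solving for wavelength:
λ = c/f = (3×10⁸ m/s) / (4.290e+14 Hz)
λ = 698.82 nm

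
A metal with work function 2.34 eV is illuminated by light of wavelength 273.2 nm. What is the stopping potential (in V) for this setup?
2.1982 V

The stopping potential V_s satisfies: eV_s = KE_max

First, find KE_max using Einstein's equation:
E_photon = hc/λ = 4.5382 eV
KE_max = E_photon - φ = 4.5382 - 2.34 = 2.1982 eV

Since eV_s = KE_max:
V_s = KE_max/e = 2.1982 V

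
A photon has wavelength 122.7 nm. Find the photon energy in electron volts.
10.1047 eV

Using E = hf = hc/λ:

E = hc/λ = (6.626×10⁻³⁴ J·s)(3×10⁸ m/s) / (122.7×10⁻⁹ m)
E = 10.1047 eV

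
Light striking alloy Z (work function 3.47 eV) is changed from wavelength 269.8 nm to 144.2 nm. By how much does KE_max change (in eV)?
4.0027 eV

Using Einstein's equation: KE_max = hc/λ - φ

For λ₁ = 269.8 nm:
KE₁ = hc/λ₁ - φ = 4.5954 - 3.47 = 1.1254 eV

For λ₂ = 144.2 nm:
KE₂ = hc/λ₂ - φ = 8.5981 - 3.47 = 5.1281 eV

Change in KE:
ΔKE = KE₂ - KE₁ = 5.1281 - 1.1254 = 4.0027 eV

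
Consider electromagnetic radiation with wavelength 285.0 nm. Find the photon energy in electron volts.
4.3503 eV

Using E = hf = hc/λ:

E = hc/λ = (6.626×10⁻³⁴ J·s)(3×10⁸ m/s) / (285.0×10⁻⁹ m)
E = 4.3503 eV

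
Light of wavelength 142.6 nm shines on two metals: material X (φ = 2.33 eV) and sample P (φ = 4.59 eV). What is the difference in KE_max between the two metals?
2.2600 eV

Using KE_max = hc/λ - φ for each metal:

Photon energy: E = hc/λ = 8.6945 eV

For material X (φ₁ = 2.33 eV):
KE₁ = E - φ₁ = 8.6945 - 2.33 = 6.3645 eV

For sample P (φ₂ = 4.59 eV):
KE₂ = E - φ₂ = 8.6945 - 4.59 = 4.1045 eV

Difference:
ΔKE = KE₁ - KE₂ = 6.3645 - 4.1045 = 2.2600 eV

Note: The difference equals the difference in work functions: 4.59 - 2.33 = 2.26 eV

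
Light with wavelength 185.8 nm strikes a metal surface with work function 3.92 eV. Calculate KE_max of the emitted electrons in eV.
2.7530 eV

Using Einstein's photoelectric equation: KE_max = hf - φ = hc/λ - φ

First, calculate the photon energy:
E_photon = hc/λ = (6.626×10⁻³⁴ J·s)(3×10⁸ m/s) / (185.8×10⁻⁹ m)
E_photon = 6.6730 eV

Then, the maximum kinetic energy:
KE_max = E_photon - φ = 6.6730 eV - 3.92 eV = 2.7530 eV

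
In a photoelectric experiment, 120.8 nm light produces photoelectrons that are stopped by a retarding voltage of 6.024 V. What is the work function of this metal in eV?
4.24 eV

The stopping potential gives the maximum kinetic energy: KE_max = eV_s = 6.024 eV

From Einstein's photoelectric equation: KE_max = hc/λ - φ
Rearranging: φ = hc/λ - KE_max

Calculate photon energy:
E_photon = hc/λ = (6.626×10⁻³⁴ J·s)(3×10⁸ m/s) / (120.8×10⁻⁹ m) = 10.2636 eV

Therefore:
φ = 10.2636 - 6.024 = 4.24 eV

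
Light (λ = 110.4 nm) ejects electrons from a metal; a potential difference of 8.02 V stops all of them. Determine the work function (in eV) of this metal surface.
3.21 eV

The stopping potential gives the maximum kinetic energy: KE_max = eV_s = 8.02 eV

From Einstein's photoelectric equation: KE_max = hc/λ - φ
Rearranging: φ = hc/λ - KE_max

Calculate photon energy:
E_photon = hc/λ = (6.626×10⁻³⁴ J·s)(3×10⁸ m/s) / (110.4×10⁻⁹ m) = 11.2305 eV

Therefore:
φ = 11.2305 - 8.02 = 3.21 eV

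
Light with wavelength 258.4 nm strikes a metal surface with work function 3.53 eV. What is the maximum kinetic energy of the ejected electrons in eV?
1.2682 eV

Using Einstein's photoelectric equation: KE_max = hf - φ = hc/λ - φ

First, calculate the photon energy:
E_photon = hc/λ = (6.626×10⁻³⁴ J·s)(3×10⁸ m/s) / (258.4×10⁻⁹ m)
E_photon = 4.7982 eV

Then, the maximum kinetic energy:
KE_max = E_photon - φ = 4.7982 eV - 3.53 eV = 1.2682 eV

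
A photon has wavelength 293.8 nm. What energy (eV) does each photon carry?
4.2200 eV

Using E = hf = hc/λ:

E = hc/λ = (6.626×10⁻³⁴ J·s)(3×10⁸ m/s) / (293.8×10⁻⁹ m)
E = 4.2200 eV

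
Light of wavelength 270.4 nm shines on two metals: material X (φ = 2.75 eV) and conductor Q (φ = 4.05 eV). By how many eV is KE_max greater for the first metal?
1.3000 eV

Using KE_max = hc/λ - φ for each metal:

Photon energy: E = hc/λ = 4.5852 eV

For material X (φ₁ = 2.75 eV):
KE₁ = E - φ₁ = 4.5852 - 2.75 = 1.8352 eV

For conductor Q (φ₂ = 4.05 eV):
KE₂ = E - φ₂ = 4.5852 - 4.05 = 0.5352 eV

Difference:
ΔKE = KE₁ - KE₂ = 1.8352 - 0.5352 = 1.3000 eV

Note: The difference equals the difference in work functions: 4.05 - 2.75 = 1.30 eV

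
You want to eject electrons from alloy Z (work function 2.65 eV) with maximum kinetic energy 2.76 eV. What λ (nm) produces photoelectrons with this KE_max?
229.18 nm

From Einstein's equation: KE_max = hc/λ - φ

Rearranging for λ:
hc/λ = KE_max + φ
λ = hc/(KE_max + φ)

Required photon energy:
E_photon = KE_max + φ = 2.76 + 2.65 = 5.41 eV

Required wavelength:
λ = hc/E_photon = (6.626×10⁻³⁴)(3×10⁸) / (5.41 × 1.602×10⁻¹⁹)
λ = 229.18 nm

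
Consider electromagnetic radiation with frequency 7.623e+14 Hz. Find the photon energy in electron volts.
3.1526 eV

Using E = hf:

E = hf = (6.626×10⁻³⁴ J·s)(7.623e+14 Hz)
E = 3.1526 eV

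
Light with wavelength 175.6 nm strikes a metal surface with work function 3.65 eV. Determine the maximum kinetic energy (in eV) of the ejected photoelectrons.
3.4106 eV

Using Einstein's photoelectric equation: KE_max = hf - φ = hc/λ - φ

First, calculate the photon energy:
E_photon = hc/λ = (6.626×10⁻³⁴ J·s)(3×10⁸ m/s) / (175.6×10⁻⁹ m)
E_photon = 7.0606 eV

Then, the maximum kinetic energy:
KE_max = E_photon - φ = 7.0606 eV - 3.65 eV = 3.4106 eV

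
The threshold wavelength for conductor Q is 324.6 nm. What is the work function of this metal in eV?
3.82 eV

At the threshold wavelength, photon energy equals work function:
φ = hc/λ₀

Calculating:
φ = (6.626×10⁻³⁴ J·s)(3×10⁸ m/s) / (324.6×10⁻⁹ m)
φ = 3.82 eV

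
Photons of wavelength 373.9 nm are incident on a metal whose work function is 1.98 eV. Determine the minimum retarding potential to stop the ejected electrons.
1.3360 V

The stopping potential V_s satisfies: eV_s = KE_max

First, find KE_max using Einstein's equation:
E_photon = hc/λ = 3.3160 eV
KE_max = E_photon - φ = 3.3160 - 1.98 = 1.3360 eV

Since eV_s = KE_max:
V_s = KE_max/e = 1.3360 V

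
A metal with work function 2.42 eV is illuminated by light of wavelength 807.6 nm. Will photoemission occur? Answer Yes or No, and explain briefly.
No

For photoemission, the photon energy must exceed the work function.

Photon energy: E = hc/λ = 1.5352 eV
Work function: φ = 2.42 eV

Since E_photon (1.5352 eV) < φ (2.42 eV), photoemission will NOT occur.
The threshold wavelength is λ₀ = hc/φ = 512.3 nm.
Since 807.6 nm > 512.3 nm, the photons lack sufficient energy.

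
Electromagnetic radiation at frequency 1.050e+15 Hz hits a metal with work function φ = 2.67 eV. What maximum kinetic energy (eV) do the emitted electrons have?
1.6725 eV

Using Einstein's photoelectric equation: KE_max = hf - φ

First, calculate the photon energy:
E_photon = hf = (6.626×10⁻³⁴ J·s)(1.050e+15 Hz)
E_photon = 4.3425 eV

Then, the maximum kinetic energy:
KE_max = E_photon - φ = 4.3425 eV - 2.67 eV = 1.6725 eV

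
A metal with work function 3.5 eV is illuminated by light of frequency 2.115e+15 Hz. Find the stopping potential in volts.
5.2469 V

The stopping potential V_s satisfies: eV_s = KE_max

First, find KE_max using Einstein's equation:
E_photon = hf = (6.626×10⁻³⁴ J·s)(2.115e+15 Hz) = 8.7469 eV
KE_max = E_photon - φ = 8.7469 - 3.5 = 5.2469 eV

Since eV_s = KE_max:
V_s = KE_max/e = 5.2469 V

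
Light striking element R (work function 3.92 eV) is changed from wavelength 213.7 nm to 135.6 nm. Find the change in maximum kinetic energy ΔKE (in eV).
3.3416 eV

Using Einstein's equation: KE_max = hc/λ - φ

For λ₁ = 213.7 nm:
KE₁ = hc/λ₁ - φ = 5.8018 - 3.92 = 1.8818 eV

For λ₂ = 135.6 nm:
KE₂ = hc/λ₂ - φ = 9.1434 - 3.92 = 5.2234 eV

Change in KE:
ΔKE = KE₂ - KE₁ = 5.2234 - 1.8818 = 3.3416 eV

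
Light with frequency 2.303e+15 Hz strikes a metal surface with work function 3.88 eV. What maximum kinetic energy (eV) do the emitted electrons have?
5.6444 eV

Using Einstein's photoelectric equation: KE_max = hf - φ

First, calculate the photon energy:
E_photon = hf = (6.626×10⁻³⁴ J·s)(2.303e+15 Hz)
E_photon = 9.5244 eV

Then, the maximum kinetic energy:
KE_max = E_photon - φ = 9.5244 eV - 3.88 eV = 5.6444 eV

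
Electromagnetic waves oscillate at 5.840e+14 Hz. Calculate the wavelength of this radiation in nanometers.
513.34 nm

Using the wave equation: c = fλ

Solving for wavelength:
λ = c/f = (3×10⁸ m/s) / (5.840e+14 Hz)
λ = 513.34 nm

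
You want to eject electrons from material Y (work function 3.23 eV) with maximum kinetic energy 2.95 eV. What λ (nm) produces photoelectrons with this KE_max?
200.62 nm

From Einstein's equation: KE_max = hc/λ - φ

Rearranging for λ:
hc/λ = KE_max + φ
λ = hc/(KE_max + φ)

Required photon energy:
E_photon = KE_max + φ = 2.95 + 3.23 = 6.18 eV

Required wavelength:
λ = hc/E_photon = (6.626×10⁻³⁴)(3×10⁸) / (6.18 × 1.602×10⁻¹⁹)
λ = 200.62 nm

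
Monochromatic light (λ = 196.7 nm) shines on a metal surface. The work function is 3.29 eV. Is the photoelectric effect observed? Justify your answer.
Yes

For photoemission, the photon energy must exceed the work function.

Photon energy: E = hc/λ = 6.3032 eV
Work function: φ = 3.29 eV

Since E_photon (6.3032 eV) > φ (3.29 eV), photoemission WILL occur.
The threshold wavelength is λ₀ = hc/φ = 376.9 nm.
Since 196.7 nm < 376.9 nm, the light has sufficient energy.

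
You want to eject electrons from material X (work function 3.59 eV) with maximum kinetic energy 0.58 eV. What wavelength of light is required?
297.32 nm

From Einstein's equation: KE_max = hc/λ - φ

Rearranging for λ:
hc/λ = KE_max + φ
λ = hc/(KE_max + φ)

Required photon energy:
E_photon = KE_max + φ = 0.58 + 3.59 = 4.17 eV

Required wavelength:
λ = hc/E_photon = (6.626×10⁻³⁴)(3×10⁸) / (4.17 × 1.602×10⁻¹⁹)
λ = 297.32 nm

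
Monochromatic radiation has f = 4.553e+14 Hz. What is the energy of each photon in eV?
1.8830 eV

Using E = hf:

E = hf = (6.626×10⁻³⁴ J·s)(4.553e+14 Hz)
E = 1.8830 eV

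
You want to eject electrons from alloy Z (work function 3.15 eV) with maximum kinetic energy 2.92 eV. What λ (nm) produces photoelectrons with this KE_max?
204.26 nm

From Einstein's equation: KE_max = hc/λ - φ

Rearranging for λ:
hc/λ = KE_max + φ
λ = hc/(KE_max + φ)

Required photon energy:
E_photon = KE_max + φ = 2.92 + 3.15 = 6.07 eV

Required wavelength:
λ = hc/E_photon = (6.626×10⁻³⁴)(3×10⁸) / (6.07 × 1.602×10⁻¹⁹)
λ = 204.26 nm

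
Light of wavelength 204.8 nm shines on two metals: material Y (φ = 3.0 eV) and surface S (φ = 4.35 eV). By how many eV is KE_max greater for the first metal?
1.3500 eV

Using KE_max = hc/λ - φ for each metal:

Photon energy: E = hc/λ = 6.0539 eV

For material Y (φ₁ = 3.0 eV):
KE₁ = E - φ₁ = 6.0539 - 3.0 = 3.0539 eV

For surface S (φ₂ = 4.35 eV):
KE₂ = E - φ₂ = 6.0539 - 4.35 = 1.7039 eV

Difference:
ΔKE = KE₁ - KE₂ = 3.0539 - 1.7039 = 1.3500 eV

Note: The difference equals the difference in work functions: 4.35 - 3.0 = 1.35 eV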